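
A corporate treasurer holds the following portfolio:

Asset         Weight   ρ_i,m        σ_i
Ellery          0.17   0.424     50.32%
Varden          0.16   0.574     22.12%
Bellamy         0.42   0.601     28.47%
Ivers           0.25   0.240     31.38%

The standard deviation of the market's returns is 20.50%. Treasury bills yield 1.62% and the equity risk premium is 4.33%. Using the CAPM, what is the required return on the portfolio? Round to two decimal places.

β_Ellery = 0.424 × 50.32% / 20.50% = 1.0408
β_Varden = 0.574 × 22.12% / 20.50% = 0.6194
β_Bellamy = 0.601 × 28.47% / 20.50% = 0.8347
β_Ivers = 0.240 × 31.38% / 20.50% = 0.3674
β_P = Σ w_i β_i = 0.17×1.0408 + 0.16×0.6194 + 0.42×0.8347 + 0.25×0.3674 = 0.7185
E(R_P) = R_f + β_P × MRP = 1.62% + 0.7185 × 4.33% = 4.73%

4.73%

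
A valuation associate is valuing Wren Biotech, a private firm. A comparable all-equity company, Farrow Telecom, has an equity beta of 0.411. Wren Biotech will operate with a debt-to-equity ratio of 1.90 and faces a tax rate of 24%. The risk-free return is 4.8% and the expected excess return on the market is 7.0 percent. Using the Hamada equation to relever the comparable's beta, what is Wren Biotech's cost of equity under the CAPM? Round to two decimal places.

11.83%

β_L = β_U × [1 + (1 − t)(D/E)] = 0.411 × [1 + (1 − 0.24) × 1.90]
    = 0.411 × [1 + 0.76 × 1.90] = 0.411 × 2.4440 = 1.0045
E(R) = R_f + β_L × MRP = 4.8% + 1.0045 × 7.0% = 11.83%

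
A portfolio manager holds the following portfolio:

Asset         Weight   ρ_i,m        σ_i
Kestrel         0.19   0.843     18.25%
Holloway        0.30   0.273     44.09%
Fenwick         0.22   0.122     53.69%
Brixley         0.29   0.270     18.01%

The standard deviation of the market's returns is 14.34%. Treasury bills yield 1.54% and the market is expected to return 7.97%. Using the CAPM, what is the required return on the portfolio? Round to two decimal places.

β_Kestrel = 0.843 × 18.25% / 14.34% = 1.0729
β_Holloway = 0.273 × 44.09% / 14.34% = 0.8394
β_Fenwick = 0.122 × 53.69% / 14.34% = 0.4568
β_Brixley = 0.270 × 18.01% / 14.34% = 0.3391
β_P = Σ w_i β_i = 0.19×1.0729 + 0.30×0.8394 + 0.22×0.4568 + 0.29×0.3391 = 0.6545
MRP = 7.97% − 1.54% = 6.43%
E(R_P) = R_f + β_P × MRP = 1.54% + 0.6545 × 6.43% = 5.75%

5.75%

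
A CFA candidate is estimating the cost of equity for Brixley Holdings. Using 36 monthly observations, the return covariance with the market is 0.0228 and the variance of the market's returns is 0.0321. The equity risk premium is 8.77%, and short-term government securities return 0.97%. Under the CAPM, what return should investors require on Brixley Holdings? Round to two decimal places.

β = Cov(R_i, R_m) / Var(R_m) = 0.0228 / 0.0321 = 0.7103
E(R) = R_f + β × MRP = 0.97% + 0.7103 × 8.77% = 7.20%

7.20%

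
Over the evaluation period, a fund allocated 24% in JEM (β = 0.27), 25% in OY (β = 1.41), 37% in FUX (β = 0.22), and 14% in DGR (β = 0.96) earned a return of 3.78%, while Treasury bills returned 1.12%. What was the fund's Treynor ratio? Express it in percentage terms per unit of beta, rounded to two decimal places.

4.20%

β_P = 0.24×0.27 + 0.25×1.41 + 0.37×0.22 + 0.14×0.96 = 0.6331
Treynor = (R_P − R_f) / β_P = (3.78% − 1.12%) / 0.6331 = 2.66% / 0.6331 = 4.20%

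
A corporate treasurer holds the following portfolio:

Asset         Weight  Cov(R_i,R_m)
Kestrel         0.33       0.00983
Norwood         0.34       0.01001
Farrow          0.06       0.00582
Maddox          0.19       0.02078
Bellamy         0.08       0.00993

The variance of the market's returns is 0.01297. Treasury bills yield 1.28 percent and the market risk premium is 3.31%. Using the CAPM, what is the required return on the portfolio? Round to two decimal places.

4.28%

β_Kestrel = 0.00983 / 0.01297 = 0.7579
β_Norwood = 0.01001 / 0.01297 = 0.7718
β_Farrow = 0.00582 / 0.01297 = 0.4487
β_Maddox = 0.02078 / 0.01297 = 1.6022
β_Bellamy = 0.00993 / 0.01297 = 0.7656
β_P = Σ w_i β_i = 0.33×0.7579 + 0.34×0.7718 + 0.06×0.4487 + 0.19×1.6022 + 0.08×0.7656 = 0.9051
E(R_P) = R_f + β_P × MRP = 1.28% + 0.9051 × 3.31% = 4.28%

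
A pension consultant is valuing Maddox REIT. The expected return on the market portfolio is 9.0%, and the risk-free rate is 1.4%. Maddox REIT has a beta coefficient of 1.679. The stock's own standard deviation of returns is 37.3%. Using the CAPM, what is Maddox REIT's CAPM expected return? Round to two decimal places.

Market risk premium = E(R_m) − R_f = 9.0% − 1.4% = 7.60%
E(R) = R_f + β × MRP = 1.4% + 1.679 × 7.6% = 14.16%

14.16%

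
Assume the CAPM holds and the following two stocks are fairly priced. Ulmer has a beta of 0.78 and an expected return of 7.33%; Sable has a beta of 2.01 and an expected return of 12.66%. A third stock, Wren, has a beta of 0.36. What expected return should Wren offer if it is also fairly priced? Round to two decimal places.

5.51%

MRP (SML slope) = (12.66% − 7.33%) / (2.01 − 0.78) = 5.33% / 1.23 = 4.3333%
R_f (intercept) = 7.33% − 0.78 × 4.3333% = 3.9500%
E(R_Wren) = R_f + β × MRP = 3.9500% + 0.36 × 4.3333% = 5.51%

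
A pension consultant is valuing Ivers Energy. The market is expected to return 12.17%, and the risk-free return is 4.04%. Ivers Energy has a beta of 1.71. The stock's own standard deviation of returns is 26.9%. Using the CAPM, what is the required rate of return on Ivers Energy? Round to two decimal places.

Market risk premium = E(R_m) − R_f = 12.17% − 4.04% = 8.13%
E(R) = R_f + β × MRP = 4.04% + 1.71 × 8.13% = 17.94%

17.94%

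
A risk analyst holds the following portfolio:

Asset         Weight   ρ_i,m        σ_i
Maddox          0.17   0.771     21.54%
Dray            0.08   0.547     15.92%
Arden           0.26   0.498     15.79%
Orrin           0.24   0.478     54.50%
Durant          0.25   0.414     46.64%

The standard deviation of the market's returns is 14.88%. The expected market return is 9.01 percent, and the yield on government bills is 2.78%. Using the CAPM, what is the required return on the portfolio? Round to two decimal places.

9.75%

β_Maddox = 0.771 × 21.54% / 14.88% = 1.1161
β_Dray = 0.547 × 15.92% / 14.88% = 0.5852
β_Arden = 0.498 × 15.79% / 14.88% = 0.5285
β_Orrin = 0.478 × 54.50% / 14.88% = 1.7507
β_Durant = 0.414 × 46.64% / 14.88% = 1.2976
β_P = Σ w_i β_i = 0.17×1.1161 + 0.08×0.5852 + 0.26×0.5285 + 0.24×1.7507 + 0.25×1.2976 = 1.1185
MRP = 9.01% − 2.78% = 6.23%
E(R_P) = R_f + β_P × MRP = 2.78% + 1.1185 × 6.23% = 9.75%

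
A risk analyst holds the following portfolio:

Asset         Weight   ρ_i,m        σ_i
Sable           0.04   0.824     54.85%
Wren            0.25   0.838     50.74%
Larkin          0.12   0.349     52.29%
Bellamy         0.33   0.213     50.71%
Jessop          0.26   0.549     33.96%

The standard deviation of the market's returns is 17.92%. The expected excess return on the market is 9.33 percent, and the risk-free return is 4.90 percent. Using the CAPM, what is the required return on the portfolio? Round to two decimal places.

β_Sable = 0.824 × 54.85% / 17.92% = 2.5221
β_Wren = 0.838 × 50.74% / 17.92% = 2.3728
β_Larkin = 0.349 × 52.29% / 17.92% = 1.0184
β_Bellamy = 0.213 × 50.71% / 17.92% = 0.6027
β_Jessop = 0.549 × 33.96% / 17.92% = 1.0404
β_P = Σ w_i β_i = 0.04×2.5221 + 0.25×2.3728 + 0.12×1.0184 + 0.33×0.6027 + 0.26×1.0404 = 1.2857
E(R_P) = R_f + β_P × MRP = 4.90% + 1.2857 × 9.33% = 16.90%

16.90%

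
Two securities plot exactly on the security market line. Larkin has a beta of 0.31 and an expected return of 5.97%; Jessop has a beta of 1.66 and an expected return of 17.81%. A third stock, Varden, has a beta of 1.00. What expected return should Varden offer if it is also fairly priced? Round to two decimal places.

MRP (SML slope) = (17.81% − 5.97%) / (1.66 − 0.31) = 11.84% / 1.35 = 8.7704%
R_f (intercept) = 5.97% − 0.31 × 8.7704% = 3.2512%
E(R_Varden) = R_f + β × MRP = 3.2512% + 1.00 × 8.7704% = 12.02%

12.02%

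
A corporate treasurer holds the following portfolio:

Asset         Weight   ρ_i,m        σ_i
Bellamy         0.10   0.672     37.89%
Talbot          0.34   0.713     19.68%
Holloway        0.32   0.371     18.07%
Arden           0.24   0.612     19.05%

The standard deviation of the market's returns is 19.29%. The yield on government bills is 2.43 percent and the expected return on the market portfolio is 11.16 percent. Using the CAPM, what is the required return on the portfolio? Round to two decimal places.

7.98%

β_Bellamy = 0.672 × 37.89% / 19.29% = 1.3200
β_Talbot = 0.713 × 19.68% / 19.29% = 0.7274
β_Holloway = 0.371 × 18.07% / 19.29% = 0.3475
β_Arden = 0.612 × 19.05% / 19.29% = 0.6044
β_P = Σ w_i β_i = 0.10×1.3200 + 0.34×0.7274 + 0.32×0.3475 + 0.24×0.6044 = 0.6356
MRP = 11.16% − 2.43% = 8.73%
E(R_P) = R_f + β_P × MRP = 2.43% + 0.6356 × 8.73% = 7.98%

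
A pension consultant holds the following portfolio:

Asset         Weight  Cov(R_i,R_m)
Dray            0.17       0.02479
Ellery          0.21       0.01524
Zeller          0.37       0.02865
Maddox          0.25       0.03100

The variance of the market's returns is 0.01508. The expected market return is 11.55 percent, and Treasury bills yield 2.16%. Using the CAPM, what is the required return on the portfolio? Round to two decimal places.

β_Dray = 0.02479 / 0.01508 = 1.6439
β_Ellery = 0.01524 / 0.01508 = 1.0106
β_Zeller = 0.02865 / 0.01508 = 1.8999
β_Maddox = 0.03100 / 0.01508 = 2.0557
β_P = Σ w_i β_i = 0.17×1.6439 + 0.21×1.0106 + 0.37×1.8999 + 0.25×2.0557 = 1.7086
MRP = 11.55% − 2.16% = 9.39%
E(R_P) = R_f + β_P × MRP = 2.16% + 1.7086 × 9.39% = 18.20%

18.20%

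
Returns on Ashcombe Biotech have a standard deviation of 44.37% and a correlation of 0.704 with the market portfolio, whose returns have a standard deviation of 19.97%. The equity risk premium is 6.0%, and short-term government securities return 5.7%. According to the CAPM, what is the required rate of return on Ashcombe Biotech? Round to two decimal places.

β = ρ × σ_i / σ_m = 0.704 × 44.37% / 19.97% = 1.5642
E(R) = 5.7% + 1.5642 × 6.0% = 15.09%

15.09%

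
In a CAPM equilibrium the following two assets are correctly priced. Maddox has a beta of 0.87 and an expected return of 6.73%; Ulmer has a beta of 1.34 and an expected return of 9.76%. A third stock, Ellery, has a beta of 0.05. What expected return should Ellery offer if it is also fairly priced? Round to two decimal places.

MRP (SML slope) = (9.76% − 6.73%) / (1.34 − 0.87) = 3.03% / 0.47 = 6.4468%
R_f (intercept) = 6.73% − 0.87 × 6.4468% = 1.1213%
E(R_Ellery) = R_f + β × MRP = 1.1213% + 0.05 × 6.4468% = 1.44%

1.44%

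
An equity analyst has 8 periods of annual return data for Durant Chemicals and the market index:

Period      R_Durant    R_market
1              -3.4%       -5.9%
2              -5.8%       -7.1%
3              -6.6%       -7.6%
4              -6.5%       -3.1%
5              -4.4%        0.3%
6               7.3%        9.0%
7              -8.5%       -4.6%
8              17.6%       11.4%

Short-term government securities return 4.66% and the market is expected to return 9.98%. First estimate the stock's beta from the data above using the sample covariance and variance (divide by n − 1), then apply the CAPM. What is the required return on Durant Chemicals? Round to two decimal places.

Mean R_i = (-3.4 − 5.8 − 6.6 − 6.5 − 4.4 + 7.3 − 8.5 + 17.6) / 8 = -1.2875%
Mean R_m = (-5.9 − 7.1 − 7.6 − 3.1 + 0.3 + 9.0 − 4.6 + 11.4) / 8 = -0.9500%
Σ(R_i − R̄_i)(R_m − R̄_m) = 425.8850  ⇒  Cov = 425.8850 / 7 = 60.8407
Σ(R_m − R̄_m)² = 377.5800  ⇒  Var(R_m) = 377.5800 / 7 = 53.9400
β = Cov / Var(R_m) = 60.8407 / 53.9400 = 1.1279
MRP = 9.98% − 4.66% = 5.32%
E(R) = R_f + β × MRP = 4.66% + 1.1279 × 5.32% = 10.66%

10.66%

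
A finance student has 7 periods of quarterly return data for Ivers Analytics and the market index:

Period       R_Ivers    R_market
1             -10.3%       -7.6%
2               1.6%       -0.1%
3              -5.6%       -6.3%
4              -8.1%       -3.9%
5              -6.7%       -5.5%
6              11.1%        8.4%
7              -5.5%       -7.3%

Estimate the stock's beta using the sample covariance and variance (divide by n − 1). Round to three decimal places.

Mean R_i = (-10.3 + 1.6 − 5.6 − 8.1 − 6.7 + 11.1 − 5.5) / 7 = -3.3571%
Mean R_m = (-7.6 − 0.1 − 6.3 − 3.9 − 5.5 + 8.4 − 7.3) / 7 = -3.1857%
Σ(R_i − R̄_i)(R_m − R̄_m) = 240.3657  ⇒  Cov = 240.3657 / 6 = 40.0610
Σ(R_m − R̄_m)² = 195.7286  ⇒  Var(R_m) = 195.7286 / 6 = 32.6214
β = Cov / Var(R_m) = 40.0610 / 32.6214 = 1.2281

1.228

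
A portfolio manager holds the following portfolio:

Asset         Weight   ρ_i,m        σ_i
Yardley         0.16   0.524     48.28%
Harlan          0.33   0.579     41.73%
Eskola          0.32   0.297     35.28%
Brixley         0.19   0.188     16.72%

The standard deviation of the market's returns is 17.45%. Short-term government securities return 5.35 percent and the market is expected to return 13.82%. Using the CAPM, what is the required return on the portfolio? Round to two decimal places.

β_Yardley = 0.524 × 48.28% / 17.45% = 1.4498
β_Harlan = 0.579 × 41.73% / 17.45% = 1.3846
β_Eskola = 0.297 × 35.28% / 17.45% = 0.6005
β_Brixley = 0.188 × 16.72% / 17.45% = 0.1801
β_P = Σ w_i β_i = 0.16×1.4498 + 0.33×1.3846 + 0.32×0.6005 + 0.19×0.1801 = 0.9153
MRP = 13.82% − 5.35% = 8.47%
E(R_P) = R_f + β_P × MRP = 5.35% + 0.9153 × 8.47% = 13.10%

13.10%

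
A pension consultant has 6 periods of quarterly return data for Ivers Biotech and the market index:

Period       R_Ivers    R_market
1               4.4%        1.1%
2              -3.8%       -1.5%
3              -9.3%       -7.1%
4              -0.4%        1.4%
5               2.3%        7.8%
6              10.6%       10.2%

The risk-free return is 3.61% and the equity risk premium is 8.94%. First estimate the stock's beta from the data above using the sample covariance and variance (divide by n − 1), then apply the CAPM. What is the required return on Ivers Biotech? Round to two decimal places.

12.43%

Mean R_i = (4.4 − 3.8 − 9.3 − 0.4 + 2.3 + 10.6) / 6 = 0.6333%
Mean R_m = (1.1 − 1.5 − 7.1 + 1.4 + 7.8 + 10.2) / 6 = 1.9833%
Σ(R_i − R̄_i)(R_m − R̄_m) = 194.5333  ⇒  Cov = 194.5333 / 5 = 38.9067
Σ(R_m − R̄_m)² = 197.1083  ⇒  Var(R_m) = 197.1083 / 5 = 39.4217
β = Cov / Var(R_m) = 38.9067 / 39.4217 = 0.9869
E(R) = R_f + β × MRP = 3.61% + 0.9869 × 8.94% = 12.43%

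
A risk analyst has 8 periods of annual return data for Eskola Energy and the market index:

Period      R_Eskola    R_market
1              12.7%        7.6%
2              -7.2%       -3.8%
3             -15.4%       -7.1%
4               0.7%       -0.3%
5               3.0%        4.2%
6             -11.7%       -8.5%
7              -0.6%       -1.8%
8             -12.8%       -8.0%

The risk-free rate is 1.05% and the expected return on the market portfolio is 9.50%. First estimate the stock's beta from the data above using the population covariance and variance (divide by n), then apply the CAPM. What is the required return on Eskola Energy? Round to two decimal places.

14.37%

Mean R_i = (12.7 − 7.2 − 15.4 + 0.7 + 3.0 − 11.7 − 0.6 − 12.8) / 8 = -3.9125%
Mean R_m = (7.6 − 3.8 − 7.1 − 0.3 + 4.2 − 8.5 − 1.8 − 8.0) / 8 = -2.2125%
Σ(R_i − R̄_i)(R_m − R̄_m) = 379.2888  ⇒  Cov = 379.2888 / 8 = 47.4111
Σ(R_m − R̄_m)² = 240.6688  ⇒  Var(R_m) = 240.6688 / 8 = 30.0836
β = Cov / Var(R_m) = 47.4111 / 30.0836 = 1.5760
MRP = 9.50% − 1.05% = 8.45%
E(R) = R_f + β × MRP = 1.05% + 1.5760 × 8.45% = 14.37%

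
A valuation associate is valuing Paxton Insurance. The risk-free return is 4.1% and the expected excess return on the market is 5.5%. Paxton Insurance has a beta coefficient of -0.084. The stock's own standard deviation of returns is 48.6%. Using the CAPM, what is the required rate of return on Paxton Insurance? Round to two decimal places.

E(R) = R_f + β × MRP = 4.1% + -0.084 × 5.5% = 3.64%

3.64%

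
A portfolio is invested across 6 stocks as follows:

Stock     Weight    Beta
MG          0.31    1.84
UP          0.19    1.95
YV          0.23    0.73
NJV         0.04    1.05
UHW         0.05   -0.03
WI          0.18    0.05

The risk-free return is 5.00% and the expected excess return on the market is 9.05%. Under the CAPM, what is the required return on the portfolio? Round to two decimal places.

β_P = Σ w_i β_i = 0.31×1.84 + 0.19×1.95 + 0.23×0.73 + 0.04×1.05 + 0.05×-0.03 + 0.18×0.05 = 1.1583
E(R_P) = R_f + β_P × MRP = 5.00% + 1.1583 × 9.05% = 15.48%

15.48%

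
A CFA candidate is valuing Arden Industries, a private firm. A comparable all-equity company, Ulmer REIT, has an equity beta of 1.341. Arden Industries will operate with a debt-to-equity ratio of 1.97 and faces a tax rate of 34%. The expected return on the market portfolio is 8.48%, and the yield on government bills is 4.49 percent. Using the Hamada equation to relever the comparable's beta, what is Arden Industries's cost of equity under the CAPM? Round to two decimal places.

16.80%

β_L = β_U × [1 + (1 − t)(D/E)] = 1.341 × [1 + (1 − 0.34) × 1.97]
    = 1.341 × [1 + 0.66 × 1.97] = 1.341 × 2.3002 = 3.0846
MRP = 8.48% − 4.49% = 3.99%
E(R) = R_f + β_L × MRP = 4.49% + 3.0846 × 3.99% = 16.80%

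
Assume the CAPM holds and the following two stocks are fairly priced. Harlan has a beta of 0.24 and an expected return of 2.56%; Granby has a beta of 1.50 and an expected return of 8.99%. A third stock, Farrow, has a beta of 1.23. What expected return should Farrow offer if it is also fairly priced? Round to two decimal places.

MRP (SML slope) = (8.99% − 2.56%) / (1.50 − 0.24) = 6.43% / 1.26 = 5.1032%
R_f (intercept) = 2.56% − 0.24 × 5.1032% = 1.3352%
E(R_Farrow) = R_f + β × MRP = 1.3352% + 1.23 × 5.1032% = 7.61%

7.61%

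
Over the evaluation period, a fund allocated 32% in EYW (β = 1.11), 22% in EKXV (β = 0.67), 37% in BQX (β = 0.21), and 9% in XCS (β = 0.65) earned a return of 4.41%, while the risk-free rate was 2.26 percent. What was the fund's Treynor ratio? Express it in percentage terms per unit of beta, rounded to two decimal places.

β_P = 0.32×1.11 + 0.22×0.67 + 0.37×0.21 + 0.09×0.65 = 0.6388
Treynor = (R_P − R_f) / β_P = (4.41% − 2.26%) / 0.6388 = 2.15% / 0.6388 = 3.37%

3.37%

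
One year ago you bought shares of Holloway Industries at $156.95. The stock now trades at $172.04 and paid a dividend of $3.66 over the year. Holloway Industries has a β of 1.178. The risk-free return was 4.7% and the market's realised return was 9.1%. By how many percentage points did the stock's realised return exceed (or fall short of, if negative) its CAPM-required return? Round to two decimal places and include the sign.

+2.06%

Realised HPR = (P1 + D1 − P0) / P0 = (172.04 + 3.66 − 156.95) / 156.95 = 18.75 / 156.95 = 11.9465%
MRP = 9.1% − 4.7% = 4.40%
CAPM required = R_f + β·MRP = 4.7% + 1.178 × 4.4% = 9.8832%
α = realised − required = 11.9465% − 9.8832% = +2.06%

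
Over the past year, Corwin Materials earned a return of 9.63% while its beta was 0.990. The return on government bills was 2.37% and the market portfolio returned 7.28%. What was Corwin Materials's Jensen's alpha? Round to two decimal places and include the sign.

+2.40%

Market excess return = 7.28% − 2.37% = 4.91%
CAPM benchmark = R_f + β(R_m − R_f) = 2.37% + 0.990 × 4.91% = 7.23090%
α = actual − benchmark = 9.63% − 7.23090% = +2.40%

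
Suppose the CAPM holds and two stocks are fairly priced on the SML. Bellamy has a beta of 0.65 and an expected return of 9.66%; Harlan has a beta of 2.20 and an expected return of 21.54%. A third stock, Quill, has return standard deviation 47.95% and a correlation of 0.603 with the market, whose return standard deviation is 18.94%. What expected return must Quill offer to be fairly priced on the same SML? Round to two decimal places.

16.38%

MRP = (21.54% − 9.66%) / (2.20 − 0.65) = 7.6645%
R_f = 9.66% − 0.65 × 7.6645% = 4.6781%
β_Quill = ρ·σ_i/σ_m = 0.603 × 47.95 / 18.94 = 1.5266
E(R_Quill) = R_f + β × MRP = 4.6781% + 1.5266 × 7.6645% = 16.38%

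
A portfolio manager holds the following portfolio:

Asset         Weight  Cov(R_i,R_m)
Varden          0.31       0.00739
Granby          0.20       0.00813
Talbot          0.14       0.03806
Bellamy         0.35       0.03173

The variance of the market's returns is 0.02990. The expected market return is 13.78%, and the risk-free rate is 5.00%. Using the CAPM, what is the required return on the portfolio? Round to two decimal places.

β_Varden = 0.00739 / 0.02990 = 0.2472
β_Granby = 0.00813 / 0.02990 = 0.2719
β_Talbot = 0.03806 / 0.02990 = 1.2729
β_Bellamy = 0.03173 / 0.02990 = 1.0612
β_P = Σ w_i β_i = 0.31×0.2472 + 0.20×0.2719 + 0.14×1.2729 + 0.35×1.0612 = 0.6806
MRP = 13.78% − 5.00% = 8.78%
E(R_P) = R_f + β_P × MRP = 5.00% + 0.6806 × 8.78% = 10.98%

10.98%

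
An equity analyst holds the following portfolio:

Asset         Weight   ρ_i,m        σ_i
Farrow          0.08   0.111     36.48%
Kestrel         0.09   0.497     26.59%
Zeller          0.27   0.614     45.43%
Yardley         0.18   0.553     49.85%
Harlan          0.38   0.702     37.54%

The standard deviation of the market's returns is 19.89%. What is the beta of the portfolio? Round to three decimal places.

β_Farrow = 0.111 × 36.48% / 19.89% = 0.2036
β_Kestrel = 0.497 × 26.59% / 19.89% = 0.6644
β_Zeller = 0.614 × 45.43% / 19.89% = 1.4024
β_Yardley = 0.553 × 49.85% / 19.89% = 1.3860
β_Harlan = 0.702 × 37.54% / 19.89% = 1.3249
β_P = Σ w_i β_i = 0.08×0.2036 + 0.09×0.6644 + 0.27×1.4024 + 0.18×1.3860 + 0.38×1.3249 = 1.2077

1.208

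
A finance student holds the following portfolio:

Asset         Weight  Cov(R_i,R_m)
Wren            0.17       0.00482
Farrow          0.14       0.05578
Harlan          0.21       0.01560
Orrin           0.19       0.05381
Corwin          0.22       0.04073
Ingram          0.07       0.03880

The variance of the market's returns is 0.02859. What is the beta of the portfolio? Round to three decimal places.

β_Wren = 0.00482 / 0.02859 = 0.1686
β_Farrow = 0.05578 / 0.02859 = 1.9510
β_Harlan = 0.01560 / 0.02859 = 0.5456
β_Orrin = 0.05381 / 0.02859 = 1.8821
β_Corwin = 0.04073 / 0.02859 = 1.4246
β_Ingram = 0.03880 / 0.02859 = 1.3571
β_P = Σ w_i β_i = 0.17×0.1686 + 0.14×1.9510 + 0.21×0.5456 + 0.19×1.8821 + 0.22×1.4246 + 0.07×1.3571 = 1.1824

1.182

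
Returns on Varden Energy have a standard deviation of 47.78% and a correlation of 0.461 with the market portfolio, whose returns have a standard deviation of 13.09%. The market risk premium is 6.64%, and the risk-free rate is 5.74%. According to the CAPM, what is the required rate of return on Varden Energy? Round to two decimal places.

β = ρ × σ_i / σ_m = 0.461 × 47.78% / 13.09% = 1.6827
E(R) = 5.74% + 1.6827 × 6.64% = 16.91%

16.91%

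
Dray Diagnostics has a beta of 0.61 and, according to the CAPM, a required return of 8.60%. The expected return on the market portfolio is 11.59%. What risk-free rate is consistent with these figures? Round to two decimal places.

E(R) = R_f + β(E(R_m) − R_f) = R_f(1 − β) + β·E(R_m)
8.60% = R_f × (1 − 0.61) + 0.61 × 11.59%
8.60% = R_f × 0.39 + 7.0699%
R_f = (8.60% − 7.0699%) / 0.39 = 3.92%

3.92%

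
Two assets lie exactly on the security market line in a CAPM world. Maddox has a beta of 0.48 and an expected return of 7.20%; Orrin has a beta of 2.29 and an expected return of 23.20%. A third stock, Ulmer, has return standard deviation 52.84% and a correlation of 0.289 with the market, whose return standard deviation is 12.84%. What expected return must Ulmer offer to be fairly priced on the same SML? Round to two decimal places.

MRP = (23.20% − 7.20%) / (2.29 − 0.48) = 8.8398%
R_f = 7.20% − 0.48 × 8.8398% = 2.9569%
β_Ulmer = ρ·σ_i/σ_m = 0.289 × 52.84 / 12.84 = 1.1893
E(R_Ulmer) = R_f + β × MRP = 2.9569% + 1.1893 × 8.8398% = 13.47%

13.47%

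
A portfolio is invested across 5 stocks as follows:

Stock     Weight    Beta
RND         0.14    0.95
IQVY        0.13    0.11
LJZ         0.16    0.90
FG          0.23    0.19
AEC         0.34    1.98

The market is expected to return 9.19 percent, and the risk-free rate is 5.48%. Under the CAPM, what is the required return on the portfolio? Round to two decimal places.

β_P = Σ w_i β_i = 0.14×0.95 + 0.13×0.11 + 0.16×0.90 + 0.23×0.19 + 0.34×1.98 = 1.0082
MRP = 9.19% − 5.48% = 3.71%
E(R_P) = R_f + β_P × MRP = 5.48% + 1.0082 × 3.71% = 9.22%

9.22%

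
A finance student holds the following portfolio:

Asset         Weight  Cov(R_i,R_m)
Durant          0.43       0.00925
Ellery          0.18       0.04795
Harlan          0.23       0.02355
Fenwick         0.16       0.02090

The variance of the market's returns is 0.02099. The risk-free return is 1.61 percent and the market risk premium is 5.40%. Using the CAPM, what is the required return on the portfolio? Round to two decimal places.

β_Durant = 0.00925 / 0.02099 = 0.4407
β_Ellery = 0.04795 / 0.02099 = 2.2844
β_Harlan = 0.02355 / 0.02099 = 1.1220
β_Fenwick = 0.02090 / 0.02099 = 0.9957
β_P = Σ w_i β_i = 0.43×0.4407 + 0.18×2.2844 + 0.23×1.1220 + 0.16×0.9957 = 1.0181
E(R_P) = R_f + β_P × MRP = 1.61% + 1.0181 × 5.40% = 7.11%

7.11%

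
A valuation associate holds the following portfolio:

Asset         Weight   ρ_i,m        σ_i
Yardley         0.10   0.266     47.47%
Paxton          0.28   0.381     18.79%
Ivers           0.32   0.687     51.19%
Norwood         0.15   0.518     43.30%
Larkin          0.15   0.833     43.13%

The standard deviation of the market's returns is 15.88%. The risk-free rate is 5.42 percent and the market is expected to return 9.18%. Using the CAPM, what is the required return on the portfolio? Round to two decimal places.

10.93%

β_Yardley = 0.266 × 47.47% / 15.88% = 0.7952
β_Paxton = 0.381 × 18.79% / 15.88% = 0.4508
β_Ivers = 0.687 × 51.19% / 15.88% = 2.2146
β_Norwood = 0.518 × 43.30% / 15.88% = 1.4124
β_Larkin = 0.833 × 43.13% / 15.88% = 2.2624
β_P = Σ w_i β_i = 0.10×0.7952 + 0.28×0.4508 + 0.32×2.2146 + 0.15×1.4124 + 0.15×2.2624 = 1.4656
MRP = 9.18% − 5.42% = 3.76%
E(R_P) = R_f + β_P × MRP = 5.42% + 1.4656 × 3.76% = 10.93%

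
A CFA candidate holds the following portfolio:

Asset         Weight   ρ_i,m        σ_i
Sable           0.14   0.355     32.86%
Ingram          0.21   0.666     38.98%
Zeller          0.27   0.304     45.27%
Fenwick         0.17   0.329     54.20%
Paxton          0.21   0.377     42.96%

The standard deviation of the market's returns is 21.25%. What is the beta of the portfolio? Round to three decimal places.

β_Sable = 0.355 × 32.86% / 21.25% = 0.5490
β_Ingram = 0.666 × 38.98% / 21.25% = 1.2217
β_Zeller = 0.304 × 45.27% / 21.25% = 0.6476
β_Fenwick = 0.329 × 54.20% / 21.25% = 0.8391
β_Paxton = 0.377 × 42.96% / 21.25% = 0.7622
β_P = Σ w_i β_i = 0.14×0.5490 + 0.21×1.2217 + 0.27×0.6476 + 0.17×0.8391 + 0.21×0.7622 = 0.8110

0.811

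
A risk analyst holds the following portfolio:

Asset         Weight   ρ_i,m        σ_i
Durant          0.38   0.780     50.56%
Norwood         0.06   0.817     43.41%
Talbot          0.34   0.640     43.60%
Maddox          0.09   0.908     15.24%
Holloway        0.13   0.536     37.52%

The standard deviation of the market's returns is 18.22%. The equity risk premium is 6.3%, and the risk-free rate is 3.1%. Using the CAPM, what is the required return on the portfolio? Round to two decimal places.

13.63%

β_Durant = 0.780 × 50.56% / 18.22% = 2.1645
β_Norwood = 0.817 × 43.41% / 18.22% = 1.9465
β_Talbot = 0.640 × 43.60% / 18.22% = 1.5315
β_Maddox = 0.908 × 15.24% / 18.22% = 0.7595
β_Holloway = 0.536 × 37.52% / 18.22% = 1.1038
β_P = Σ w_i β_i = 0.38×2.1645 + 0.06×1.9465 + 0.34×1.5315 + 0.09×0.7595 + 0.13×1.1038 = 1.6719
E(R_P) = R_f + β_P × MRP = 3.1% + 1.6719 × 6.3% = 13.63%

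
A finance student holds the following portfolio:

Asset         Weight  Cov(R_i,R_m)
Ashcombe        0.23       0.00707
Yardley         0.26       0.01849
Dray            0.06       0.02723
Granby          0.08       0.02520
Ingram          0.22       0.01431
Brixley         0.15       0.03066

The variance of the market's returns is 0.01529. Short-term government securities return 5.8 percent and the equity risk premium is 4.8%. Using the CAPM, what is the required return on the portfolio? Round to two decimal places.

11.40%

β_Ashcombe = 0.00707 / 0.01529 = 0.4624
β_Yardley = 0.01849 / 0.01529 = 1.2093
β_Dray = 0.02723 / 0.01529 = 1.7809
β_Granby = 0.02520 / 0.01529 = 1.6481
β_Ingram = 0.01431 / 0.01529 = 0.9359
β_Brixley = 0.03066 / 0.01529 = 2.0052
β_P = Σ w_i β_i = 0.23×0.4624 + 0.26×1.2093 + 0.06×1.7809 + 0.08×1.6481 + 0.22×0.9359 + 0.15×2.0052 = 1.1662
E(R_P) = R_f + β_P × MRP = 5.8% + 1.1662 × 4.8% = 11.40%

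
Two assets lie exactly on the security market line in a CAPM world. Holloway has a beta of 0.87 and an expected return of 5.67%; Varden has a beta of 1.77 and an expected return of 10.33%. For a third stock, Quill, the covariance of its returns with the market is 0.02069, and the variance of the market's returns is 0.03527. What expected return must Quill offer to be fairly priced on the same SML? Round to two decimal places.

4.20%

MRP = (10.33% − 5.67%) / (1.77 − 0.87) = 5.1778%
R_f = 5.67% − 0.87 × 5.1778% = 1.1653%
β_Quill = Cov / Var(R_m) = 0.02069 / 0.03527 = 0.5866
E(R_Quill) = R_f + β × MRP = 1.1653% + 0.5866 × 5.1778% = 4.20%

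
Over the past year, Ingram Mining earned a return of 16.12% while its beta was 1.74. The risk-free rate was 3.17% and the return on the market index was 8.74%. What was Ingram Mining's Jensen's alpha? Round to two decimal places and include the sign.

+3.26%

Market excess return = 8.74% − 3.17% = 5.57%
CAPM benchmark = R_f + β(R_m − R_f) = 3.17% + 1.74 × 5.57% = 12.8618%
α = actual − benchmark = 16.12% − 12.8618% = +3.26%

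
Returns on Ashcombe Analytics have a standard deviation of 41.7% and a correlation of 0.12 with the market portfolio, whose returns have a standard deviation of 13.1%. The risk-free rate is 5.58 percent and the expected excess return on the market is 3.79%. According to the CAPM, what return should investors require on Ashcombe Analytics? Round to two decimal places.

β = ρ × σ_i / σ_m = 0.12 × 41.7% / 13.1% = 0.3820
E(R) = 5.58% + 0.3820 × 3.79% = 7.03%

7.03%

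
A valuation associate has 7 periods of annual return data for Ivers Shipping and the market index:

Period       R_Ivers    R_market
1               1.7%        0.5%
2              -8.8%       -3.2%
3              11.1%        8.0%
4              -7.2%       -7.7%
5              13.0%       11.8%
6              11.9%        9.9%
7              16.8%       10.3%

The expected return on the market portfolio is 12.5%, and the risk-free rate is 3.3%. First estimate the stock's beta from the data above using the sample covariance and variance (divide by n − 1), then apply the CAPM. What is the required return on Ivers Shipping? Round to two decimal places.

15.19%

Mean R_i = (1.7 − 8.8 + 11.1 − 7.2 + 13.0 + 11.9 + 16.8) / 7 = 5.5000%
Mean R_m = (0.5 − 3.2 + 8.0 − 7.7 + 11.8 + 9.9 + 10.3) / 7 = 4.2286%
Σ(R_i − R̄_i)(R_m − R̄_m) = 454.7000  ⇒  Cov = 454.7000 / 6 = 75.7833
Σ(R_m − R̄_m)² = 351.9543  ⇒  Var(R_m) = 351.9543 / 6 = 58.6591
β = Cov / Var(R_m) = 75.7833 / 58.6591 = 1.2919
MRP = 12.5% − 3.3% = 9.20%
E(R) = R_f + β × MRP = 3.3% + 1.2919 × 9.2% = 15.19%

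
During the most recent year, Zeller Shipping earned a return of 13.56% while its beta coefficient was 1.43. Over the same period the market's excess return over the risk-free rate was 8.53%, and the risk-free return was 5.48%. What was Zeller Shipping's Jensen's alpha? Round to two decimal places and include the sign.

CAPM benchmark = R_f + β(R_m − R_f) = 5.48% + 1.43 × 8.53% = 17.6779%
α = actual − benchmark = 13.56% − 17.6779% = -4.12%

-4.12%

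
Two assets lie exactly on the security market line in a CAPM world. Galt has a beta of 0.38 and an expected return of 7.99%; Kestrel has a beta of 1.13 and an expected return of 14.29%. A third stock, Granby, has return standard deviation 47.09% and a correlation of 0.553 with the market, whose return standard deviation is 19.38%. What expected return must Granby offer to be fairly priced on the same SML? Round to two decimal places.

16.09%

MRP = (14.29% − 7.99%) / (1.13 − 0.38) = 8.4000%
R_f = 7.99% − 0.38 × 8.4000% = 4.7980%
β_Granby = ρ·σ_i/σ_m = 0.553 × 47.09 / 19.38 = 1.3437
E(R_Granby) = R_f + β × MRP = 4.7980% + 1.3437 × 8.4000% = 16.09%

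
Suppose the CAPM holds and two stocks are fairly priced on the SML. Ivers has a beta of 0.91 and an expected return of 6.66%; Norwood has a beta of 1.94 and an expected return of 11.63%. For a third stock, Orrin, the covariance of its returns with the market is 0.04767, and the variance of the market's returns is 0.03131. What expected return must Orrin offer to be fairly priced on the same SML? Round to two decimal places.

9.62%

MRP = (11.63% − 6.66%) / (1.94 − 0.91) = 4.8252%
R_f = 6.66% − 0.91 × 4.8252% = 2.2691%
β_Orrin = Cov / Var(R_m) = 0.04767 / 0.03131 = 1.5225
E(R_Orrin) = R_f + β × MRP = 2.2691% + 1.5225 × 4.8252% = 9.62%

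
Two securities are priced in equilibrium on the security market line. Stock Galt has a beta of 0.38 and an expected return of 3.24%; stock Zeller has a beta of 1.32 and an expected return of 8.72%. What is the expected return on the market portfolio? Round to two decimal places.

6.85%

Both satisfy E(R) = R_f + β·MRP, so the slope of the SML is
MRP = (8.72% − 3.24%) / (1.32 − 0.38) = 5.48% / 0.94 = 5.8298%
R_f = E(R_Galt) − β_Galt·MRP = 3.24% − 0.38 × 5.8298% = 1.0247%
E(R_m) = R_f + MRP = 1.0247% + 5.8298% = 6.85%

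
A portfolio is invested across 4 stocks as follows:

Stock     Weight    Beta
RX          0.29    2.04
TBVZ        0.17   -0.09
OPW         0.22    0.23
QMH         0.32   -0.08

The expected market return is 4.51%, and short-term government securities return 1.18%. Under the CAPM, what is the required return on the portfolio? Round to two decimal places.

β_P = Σ w_i β_i = 0.29×2.04 + 0.17×-0.09 + 0.22×0.23 + 0.32×-0.08 = 0.6013
MRP = 4.51% − 1.18% = 3.33%
E(R_P) = R_f + β_P × MRP = 1.18% + 0.6013 × 3.33% = 3.18%

3.18%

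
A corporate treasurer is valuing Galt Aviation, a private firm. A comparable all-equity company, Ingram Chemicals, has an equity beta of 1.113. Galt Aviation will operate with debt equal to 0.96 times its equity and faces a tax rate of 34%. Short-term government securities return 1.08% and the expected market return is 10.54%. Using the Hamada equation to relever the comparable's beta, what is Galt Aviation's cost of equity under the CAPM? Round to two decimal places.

β_L = β_U × [1 + (1 − t)(D/E)] = 1.113 × [1 + (1 − 0.34) × 0.96]
    = 1.113 × [1 + 0.66 × 0.96] = 1.113 × 1.6336 = 1.8182
MRP = 10.54% − 1.08% = 9.46%
E(R) = R_f + β_L × MRP = 1.08% + 1.8182 × 9.46% = 18.28%

18.28%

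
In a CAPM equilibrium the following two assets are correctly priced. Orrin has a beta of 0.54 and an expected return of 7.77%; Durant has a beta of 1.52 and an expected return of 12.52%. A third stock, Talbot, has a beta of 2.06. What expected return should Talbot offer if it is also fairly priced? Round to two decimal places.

MRP (SML slope) = (12.52% − 7.77%) / (1.52 − 0.54) = 4.75% / 0.98 = 4.8469%
R_f (intercept) = 7.77% − 0.54 × 4.8469% = 5.1527%
E(R_Talbot) = R_f + β × MRP = 5.1527% + 2.06 × 4.8469% = 15.14%

15.14%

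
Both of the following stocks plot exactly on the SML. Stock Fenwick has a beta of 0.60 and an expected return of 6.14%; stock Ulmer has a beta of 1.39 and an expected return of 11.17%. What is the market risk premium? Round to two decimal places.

Both satisfy E(R) = R_f + β·MRP, so the slope of the SML is
MRP = (11.17% − 6.14%) / (1.39 − 0.60) = 5.03% / 0.79 = 6.3671%

6.37%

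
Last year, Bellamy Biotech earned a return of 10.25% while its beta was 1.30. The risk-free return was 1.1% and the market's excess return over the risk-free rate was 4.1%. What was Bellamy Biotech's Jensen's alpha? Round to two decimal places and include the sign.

+3.82%

CAPM benchmark = R_f + β(R_m − R_f) = 1.1% + 1.30 × 4.1% = 6.4300%
α = actual − benchmark = 10.25% − 6.4300% = +3.82%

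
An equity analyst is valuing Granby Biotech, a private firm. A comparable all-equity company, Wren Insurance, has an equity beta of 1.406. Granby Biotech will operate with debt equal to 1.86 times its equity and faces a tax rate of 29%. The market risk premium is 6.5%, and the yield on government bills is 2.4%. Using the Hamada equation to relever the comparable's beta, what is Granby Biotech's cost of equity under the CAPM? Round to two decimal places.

23.61%

β_L = β_U × [1 + (1 − t)(D/E)] = 1.406 × [1 + (1 − 0.29) × 1.86]
    = 1.406 × [1 + 0.71 × 1.86] = 1.406 × 2.3206 = 3.2628
E(R) = R_f + β_L × MRP = 2.4% + 3.2628 × 6.5% = 23.61%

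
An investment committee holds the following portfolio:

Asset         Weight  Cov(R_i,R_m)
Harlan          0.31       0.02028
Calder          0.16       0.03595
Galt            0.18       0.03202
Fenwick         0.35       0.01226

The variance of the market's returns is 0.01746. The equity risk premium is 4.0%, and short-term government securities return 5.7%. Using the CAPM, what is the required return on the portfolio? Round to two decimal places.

β_Harlan = 0.02028 / 0.01746 = 1.1615
β_Calder = 0.03595 / 0.01746 = 2.0590
β_Galt = 0.03202 / 0.01746 = 1.8339
β_Fenwick = 0.01226 / 0.01746 = 0.7022
β_P = Σ w_i β_i = 0.31×1.1615 + 0.16×2.0590 + 0.18×1.8339 + 0.35×0.7022 = 1.2654
E(R_P) = R_f + β_P × MRP = 5.7% + 1.2654 × 4.0% = 10.76%

10.76%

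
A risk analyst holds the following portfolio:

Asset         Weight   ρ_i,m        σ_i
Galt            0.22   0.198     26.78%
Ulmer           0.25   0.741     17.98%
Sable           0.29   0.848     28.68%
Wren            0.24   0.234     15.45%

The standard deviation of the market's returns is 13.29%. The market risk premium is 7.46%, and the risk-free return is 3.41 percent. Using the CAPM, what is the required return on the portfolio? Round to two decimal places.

10.38%

β_Galt = 0.198 × 26.78% / 13.29% = 0.3990
β_Ulmer = 0.741 × 17.98% / 13.29% = 1.0025
β_Sable = 0.848 × 28.68% / 13.29% = 1.8300
β_Wren = 0.234 × 15.45% / 13.29% = 0.2720
β_P = Σ w_i β_i = 0.22×0.3990 + 0.25×1.0025 + 0.29×1.8300 + 0.24×0.2720 = 0.9344
E(R_P) = R_f + β_P × MRP = 3.41% + 0.9344 × 7.46% = 10.38%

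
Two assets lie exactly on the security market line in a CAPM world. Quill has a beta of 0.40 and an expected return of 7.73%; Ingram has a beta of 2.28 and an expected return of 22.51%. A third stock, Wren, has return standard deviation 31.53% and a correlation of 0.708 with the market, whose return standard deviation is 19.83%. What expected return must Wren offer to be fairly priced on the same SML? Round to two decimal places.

13.44%

MRP = (22.51% − 7.73%) / (2.28 − 0.40) = 7.8617%
R_f = 7.73% − 0.40 × 7.8617% = 4.5853%
β_Wren = ρ·σ_i/σ_m = 0.708 × 31.53 / 19.83 = 1.1257
E(R_Wren) = R_f + β × MRP = 4.5853% + 1.1257 × 7.8617% = 13.44%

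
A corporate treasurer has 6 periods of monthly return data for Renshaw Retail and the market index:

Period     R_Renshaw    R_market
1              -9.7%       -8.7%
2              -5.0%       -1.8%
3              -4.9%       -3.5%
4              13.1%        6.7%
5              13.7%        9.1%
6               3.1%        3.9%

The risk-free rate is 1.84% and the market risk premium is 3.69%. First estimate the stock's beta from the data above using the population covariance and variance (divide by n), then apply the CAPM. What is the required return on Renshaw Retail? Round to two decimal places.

7.09%

Mean R_i = (-9.7 − 5.0 − 4.9 + 13.1 + 13.7 + 3.1) / 6 = 1.7167%
Mean R_m = (-8.7 − 1.8 − 3.5 + 6.7 + 9.1 + 3.9) / 6 = 0.9500%
Σ(R_i − R̄_i)(R_m − R̄_m) = 325.2850  ⇒  Cov = 325.2850 / 6 = 54.2142
Σ(R_m − R̄_m)² = 228.6750  ⇒  Var(R_m) = 228.6750 / 6 = 38.1125
β = Cov / Var(R_m) = 54.2142 / 38.1125 = 1.4225
E(R) = R_f + β × MRP = 1.84% + 1.4225 × 3.69% = 7.09%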